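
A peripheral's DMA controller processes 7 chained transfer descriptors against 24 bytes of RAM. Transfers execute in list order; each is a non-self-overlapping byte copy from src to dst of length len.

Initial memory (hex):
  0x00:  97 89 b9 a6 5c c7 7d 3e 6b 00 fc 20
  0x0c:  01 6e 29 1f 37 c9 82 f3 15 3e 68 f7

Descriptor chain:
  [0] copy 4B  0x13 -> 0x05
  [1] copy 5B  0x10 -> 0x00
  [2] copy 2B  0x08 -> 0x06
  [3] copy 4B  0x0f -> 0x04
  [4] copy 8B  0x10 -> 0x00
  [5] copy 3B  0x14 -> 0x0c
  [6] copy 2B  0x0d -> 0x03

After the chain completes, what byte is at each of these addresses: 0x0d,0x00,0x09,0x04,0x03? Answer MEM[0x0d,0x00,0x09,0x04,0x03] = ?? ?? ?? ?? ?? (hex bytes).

MEM[0x0d,0x00,0x09,0x04,0x03] = 3e 37 00 68 3e

[0] 0x13->0x05 len=4 : f3 15 3e 68
[1] 0x10->0x00 len=5 : 37 c9 82 f3 15
[2] 0x08->0x06 len=2 : 68 00
[3] 0x0f->0x04 len=4 : 1f 37 c9 82
[4] 0x10->0x00 len=8 : 37 c9 82 f3 15 3e 68 f7
[5] 0x14->0x0c len=3 : 15 3e 68
[6] 0x0d->0x03 len=2 : 3e 68
query mem[0x0d]=0x3e, mem[0x00]=0x37, mem[0x09]=0x00, mem[0x04]=0x68, mem[0x03]=0x3e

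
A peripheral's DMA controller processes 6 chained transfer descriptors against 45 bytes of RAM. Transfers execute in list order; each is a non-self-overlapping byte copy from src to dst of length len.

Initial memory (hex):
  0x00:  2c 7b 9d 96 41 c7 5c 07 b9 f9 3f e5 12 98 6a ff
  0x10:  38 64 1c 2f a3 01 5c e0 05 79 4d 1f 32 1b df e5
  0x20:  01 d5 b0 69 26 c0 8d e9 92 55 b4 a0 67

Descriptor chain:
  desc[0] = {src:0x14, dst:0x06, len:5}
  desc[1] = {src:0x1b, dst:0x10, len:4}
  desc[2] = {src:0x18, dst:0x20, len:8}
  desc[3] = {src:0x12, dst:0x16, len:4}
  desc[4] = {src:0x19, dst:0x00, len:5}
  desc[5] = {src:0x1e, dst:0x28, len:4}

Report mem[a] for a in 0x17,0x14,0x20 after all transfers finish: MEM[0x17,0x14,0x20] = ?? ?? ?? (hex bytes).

  after D0: wrote 5B at 0x06 = a3015ce005
  after D1: wrote 4B at 0x10 = 1f321bdf
  after D2: wrote 8B at 0x20 = 05794d1f321bdfe5
  after D3: wrote 4B at 0x16 = 1bdfa301
  after D4: wrote 5B at 0x00 = 014d1f321b
  after D5: wrote 4B at 0x28 = dfe50579
query mem[0x17]=0xdf, mem[0x14]=0xa3, mem[0x20]=0x05

MEM[0x17,0x14,0x20] = df a3 05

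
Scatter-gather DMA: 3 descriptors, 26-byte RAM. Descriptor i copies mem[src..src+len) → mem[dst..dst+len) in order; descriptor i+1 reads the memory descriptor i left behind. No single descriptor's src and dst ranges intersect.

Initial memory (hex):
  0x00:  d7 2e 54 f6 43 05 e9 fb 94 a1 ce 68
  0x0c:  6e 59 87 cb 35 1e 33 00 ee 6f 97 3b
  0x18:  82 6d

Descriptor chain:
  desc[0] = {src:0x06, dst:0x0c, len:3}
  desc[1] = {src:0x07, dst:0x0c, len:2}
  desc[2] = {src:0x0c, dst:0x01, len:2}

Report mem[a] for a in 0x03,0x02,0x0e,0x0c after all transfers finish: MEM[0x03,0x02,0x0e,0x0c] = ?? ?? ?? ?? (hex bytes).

D0: mem[0x0c..0x0e] <- [e9 fb 94]
D1: mem[0x0c..0x0d] <- [fb 94]
D2: mem[0x01..0x02] <- [fb 94]
query mem[0x03]=0xf6, mem[0x02]=0x94, mem[0x0e]=0x94, mem[0x0c]=0xfb

MEM[0x03,0x02,0x0e,0x0c] = f6 94 94 fb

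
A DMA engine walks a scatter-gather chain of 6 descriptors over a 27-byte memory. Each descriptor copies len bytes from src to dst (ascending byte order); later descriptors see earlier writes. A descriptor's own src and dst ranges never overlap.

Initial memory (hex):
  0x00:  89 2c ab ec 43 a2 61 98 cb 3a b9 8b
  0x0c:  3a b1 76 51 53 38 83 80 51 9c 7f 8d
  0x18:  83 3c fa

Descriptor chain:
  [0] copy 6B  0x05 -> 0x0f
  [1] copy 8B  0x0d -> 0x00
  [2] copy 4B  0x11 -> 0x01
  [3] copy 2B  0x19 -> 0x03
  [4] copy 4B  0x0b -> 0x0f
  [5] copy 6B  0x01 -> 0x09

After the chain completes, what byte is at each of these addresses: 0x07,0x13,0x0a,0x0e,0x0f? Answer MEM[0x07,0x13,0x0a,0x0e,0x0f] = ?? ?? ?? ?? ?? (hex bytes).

MEM[0x07,0x13,0x0a,0x0e,0x0f] = b9 3a cb 3a 8b

#0 dst[0x0f+6] := {0xa2,0x61,0x98,0xcb,0x3a,0xb9}
#1 dst[0x00+8] := {0xb1,0x76,0xa2,0x61,0x98,0xcb,0x3a,0xb9}
#2 dst[0x01+4] := {0x98,0xcb,0x3a,0xb9}
#3 dst[0x03+2] := {0x3c,0xfa}
#4 dst[0x0f+4] := {0x8b,0x3a,0xb1,0x76}
#5 dst[0x09+6] := {0x98,0xcb,0x3c,0xfa,0xcb,0x3a}
query mem[0x07]=0xb9, mem[0x13]=0x3a, mem[0x0a]=0xcb, mem[0x0e]=0x3a, mem[0x0f]=0x8b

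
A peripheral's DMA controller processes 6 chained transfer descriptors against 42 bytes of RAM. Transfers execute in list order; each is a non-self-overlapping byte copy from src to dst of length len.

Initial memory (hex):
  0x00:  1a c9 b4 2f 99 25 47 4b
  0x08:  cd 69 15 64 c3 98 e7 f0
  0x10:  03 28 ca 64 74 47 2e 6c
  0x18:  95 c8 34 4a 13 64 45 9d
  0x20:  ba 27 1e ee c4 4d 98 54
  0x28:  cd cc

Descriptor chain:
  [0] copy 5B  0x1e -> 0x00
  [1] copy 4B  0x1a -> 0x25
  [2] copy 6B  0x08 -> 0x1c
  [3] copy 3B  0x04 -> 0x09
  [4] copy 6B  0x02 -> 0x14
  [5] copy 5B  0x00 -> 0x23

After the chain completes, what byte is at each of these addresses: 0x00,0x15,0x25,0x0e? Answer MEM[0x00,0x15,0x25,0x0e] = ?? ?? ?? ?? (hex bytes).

  after D0: wrote 5B at 0x00 = 459dba271e
  after D1: wrote 4B at 0x25 = 344a1364
  after D2: wrote 6B at 0x1c = cd691564c398
  after D3: wrote 3B at 0x09 = 1e2547
  after D4: wrote 6B at 0x14 = ba271e25474b
  after D5: wrote 5B at 0x23 = 459dba271e
query mem[0x00]=0x45, mem[0x15]=0x27, mem[0x25]=0xba, mem[0x0e]=0xe7

MEM[0x00,0x15,0x25,0x0e] = 45 27 ba e7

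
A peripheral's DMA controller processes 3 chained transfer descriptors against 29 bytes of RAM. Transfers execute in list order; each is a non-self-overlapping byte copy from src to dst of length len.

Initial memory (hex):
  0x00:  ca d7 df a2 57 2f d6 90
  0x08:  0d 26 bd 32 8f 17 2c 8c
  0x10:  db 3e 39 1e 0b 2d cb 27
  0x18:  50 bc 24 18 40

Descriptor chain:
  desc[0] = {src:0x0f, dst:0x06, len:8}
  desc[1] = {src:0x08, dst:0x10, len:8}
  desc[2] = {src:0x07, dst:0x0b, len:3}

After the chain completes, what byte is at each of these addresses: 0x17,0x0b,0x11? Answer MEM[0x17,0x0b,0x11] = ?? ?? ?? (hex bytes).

#0 dst[0x06+8] := {0x8c,0xdb,0x3e,0x39,0x1e,0x0b,0x2d,0xcb}
#1 dst[0x10+8] := {0x3e,0x39,0x1e,0x0b,0x2d,0xcb,0x2c,0x8c}
#2 dst[0x0b+3] := {0xdb,0x3e,0x39}
query mem[0x17]=0x8c, mem[0x0b]=0xdb, mem[0x11]=0x39

MEM[0x17,0x0b,0x11] = 8c db 39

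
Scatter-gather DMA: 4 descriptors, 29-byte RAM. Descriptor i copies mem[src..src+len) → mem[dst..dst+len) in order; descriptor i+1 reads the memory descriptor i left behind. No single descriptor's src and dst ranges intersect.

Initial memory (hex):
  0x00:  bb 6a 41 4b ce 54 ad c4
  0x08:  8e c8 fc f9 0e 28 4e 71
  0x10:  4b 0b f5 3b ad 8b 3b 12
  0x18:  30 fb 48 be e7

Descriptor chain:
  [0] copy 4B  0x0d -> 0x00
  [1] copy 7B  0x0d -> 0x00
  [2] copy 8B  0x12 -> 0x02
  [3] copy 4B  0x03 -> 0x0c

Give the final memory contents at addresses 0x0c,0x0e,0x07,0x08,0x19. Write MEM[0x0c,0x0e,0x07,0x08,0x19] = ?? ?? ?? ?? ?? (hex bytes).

MEM[0x0c,0x0e,0x07,0x08,0x19] = 3b 8b 12 30 fb

[0] 0x0d->0x00 len=4 : 28 4e 71 4b
[1] 0x0d->0x00 len=7 : 28 4e 71 4b 0b f5 3b
[2] 0x12->0x02 len=8 : f5 3b ad 8b 3b 12 30 fb
[3] 0x03->0x0c len=4 : 3b ad 8b 3b
query mem[0x0c]=0x3b, mem[0x0e]=0x8b, mem[0x07]=0x12, mem[0x08]=0x30, mem[0x19]=0xfb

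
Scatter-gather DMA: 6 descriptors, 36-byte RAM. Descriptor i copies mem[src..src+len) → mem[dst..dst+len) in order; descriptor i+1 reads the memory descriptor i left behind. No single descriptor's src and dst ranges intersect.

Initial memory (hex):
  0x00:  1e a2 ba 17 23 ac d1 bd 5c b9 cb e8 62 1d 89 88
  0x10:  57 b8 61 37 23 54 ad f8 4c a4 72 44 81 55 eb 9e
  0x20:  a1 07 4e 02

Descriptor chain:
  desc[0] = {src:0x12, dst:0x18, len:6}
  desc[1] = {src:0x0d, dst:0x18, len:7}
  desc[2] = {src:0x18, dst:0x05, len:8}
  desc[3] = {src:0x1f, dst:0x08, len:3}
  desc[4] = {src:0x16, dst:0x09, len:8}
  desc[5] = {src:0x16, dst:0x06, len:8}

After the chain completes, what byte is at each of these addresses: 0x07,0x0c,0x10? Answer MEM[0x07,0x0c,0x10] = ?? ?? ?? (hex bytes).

MEM[0x07,0x0c,0x10] = f8 b8 61

[0] 0x12->0x18 len=6 : 61 37 23 54 ad f8
[1] 0x0d->0x18 len=7 : 1d 89 88 57 b8 61 37
[2] 0x18->0x05 len=8 : 1d 89 88 57 b8 61 37 9e
[3] 0x1f->0x08 len=3 : 9e a1 07
[4] 0x16->0x09 len=8 : ad f8 1d 89 88 57 b8 61
[5] 0x16->0x06 len=8 : ad f8 1d 89 88 57 b8 61
query mem[0x07]=0xf8, mem[0x0c]=0xb8, mem[0x10]=0x61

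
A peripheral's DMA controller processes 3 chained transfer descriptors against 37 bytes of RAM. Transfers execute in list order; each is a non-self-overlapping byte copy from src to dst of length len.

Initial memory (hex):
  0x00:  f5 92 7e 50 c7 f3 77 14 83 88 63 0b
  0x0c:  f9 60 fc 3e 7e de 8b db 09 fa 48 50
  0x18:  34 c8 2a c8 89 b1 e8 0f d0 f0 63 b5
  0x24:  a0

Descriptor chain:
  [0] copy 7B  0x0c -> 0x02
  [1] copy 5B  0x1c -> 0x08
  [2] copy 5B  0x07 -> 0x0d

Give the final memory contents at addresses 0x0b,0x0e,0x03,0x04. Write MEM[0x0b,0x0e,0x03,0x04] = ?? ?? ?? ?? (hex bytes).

[0] 0x0c->0x02 len=7 : f9 60 fc 3e 7e de 8b
[1] 0x1c->0x08 len=5 : 89 b1 e8 0f d0
[2] 0x07->0x0d len=5 : de 89 b1 e8 0f
query mem[0x0b]=0x0f, mem[0x0e]=0x89, mem[0x03]=0x60, mem[0x04]=0xfc

MEM[0x0b,0x0e,0x03,0x04] = 0f 89 60 fc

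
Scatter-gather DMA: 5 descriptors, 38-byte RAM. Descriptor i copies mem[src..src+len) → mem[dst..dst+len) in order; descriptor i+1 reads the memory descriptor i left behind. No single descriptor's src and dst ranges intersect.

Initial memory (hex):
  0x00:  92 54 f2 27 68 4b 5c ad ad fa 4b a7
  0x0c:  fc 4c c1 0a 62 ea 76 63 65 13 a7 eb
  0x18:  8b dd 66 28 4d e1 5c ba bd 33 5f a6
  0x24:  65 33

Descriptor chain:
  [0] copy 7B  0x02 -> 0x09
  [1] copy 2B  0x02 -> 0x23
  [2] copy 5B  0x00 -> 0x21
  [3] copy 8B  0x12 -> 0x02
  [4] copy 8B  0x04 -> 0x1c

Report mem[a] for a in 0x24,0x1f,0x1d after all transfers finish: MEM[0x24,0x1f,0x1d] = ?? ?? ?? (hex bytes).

MEM[0x24,0x1f,0x1d] = 27 eb 13

D0: mem[0x09..0x0f] <- [f2 27 68 4b 5c ad ad]
D1: mem[0x23..0x24] <- [f2 27]
D2: mem[0x21..0x25] <- [92 54 f2 27 68]
D3: mem[0x02..0x09] <- [76 63 65 13 a7 eb 8b dd]
D4: mem[0x1c..0x23] <- [65 13 a7 eb 8b dd 27 68]
query mem[0x24]=0x27, mem[0x1f]=0xeb, mem[0x1d]=0x13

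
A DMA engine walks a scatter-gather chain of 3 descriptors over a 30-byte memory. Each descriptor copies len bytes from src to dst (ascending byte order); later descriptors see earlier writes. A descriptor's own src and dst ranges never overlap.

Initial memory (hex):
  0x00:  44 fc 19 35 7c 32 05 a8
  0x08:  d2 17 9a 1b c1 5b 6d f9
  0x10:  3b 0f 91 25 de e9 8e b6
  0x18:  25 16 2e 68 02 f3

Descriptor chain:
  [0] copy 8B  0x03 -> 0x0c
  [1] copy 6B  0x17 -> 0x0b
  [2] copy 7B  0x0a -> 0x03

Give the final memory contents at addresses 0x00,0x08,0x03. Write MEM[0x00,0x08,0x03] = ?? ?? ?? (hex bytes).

D0: mem[0x0c..0x13] <- [35 7c 32 05 a8 d2 17 9a]
D1: mem[0x0b..0x10] <- [b6 25 16 2e 68 02]
D2: mem[0x03..0x09] <- [9a b6 25 16 2e 68 02]
query mem[0x00]=0x44, mem[0x08]=0x68, mem[0x03]=0x9a

MEM[0x00,0x08,0x03] = 44 68 9a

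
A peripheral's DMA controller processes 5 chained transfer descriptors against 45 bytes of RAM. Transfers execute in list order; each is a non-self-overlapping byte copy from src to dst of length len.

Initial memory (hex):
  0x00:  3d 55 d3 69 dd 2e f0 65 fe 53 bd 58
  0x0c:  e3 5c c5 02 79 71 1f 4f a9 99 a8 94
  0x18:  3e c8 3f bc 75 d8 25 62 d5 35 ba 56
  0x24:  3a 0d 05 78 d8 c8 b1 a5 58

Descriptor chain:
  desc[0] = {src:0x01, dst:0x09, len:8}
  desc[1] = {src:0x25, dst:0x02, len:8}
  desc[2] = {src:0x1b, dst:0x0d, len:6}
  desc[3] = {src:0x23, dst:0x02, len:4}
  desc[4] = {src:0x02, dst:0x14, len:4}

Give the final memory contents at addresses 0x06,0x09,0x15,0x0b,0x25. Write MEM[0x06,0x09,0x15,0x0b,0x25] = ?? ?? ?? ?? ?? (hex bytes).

  after D0: wrote 8B at 0x09 = 55d369dd2ef065fe
  after D1: wrote 8B at 0x02 = 0d0578d8c8b1a558
  after D2: wrote 6B at 0x0d = bc75d82562d5
  after D3: wrote 4B at 0x02 = 563a0d05
  after D4: wrote 4B at 0x14 = 563a0d05
query mem[0x06]=0xc8, mem[0x09]=0x58, mem[0x15]=0x3a, mem[0x0b]=0x69, mem[0x25]=0x0d

MEM[0x06,0x09,0x15,0x0b,0x25] = c8 58 3a 69 0d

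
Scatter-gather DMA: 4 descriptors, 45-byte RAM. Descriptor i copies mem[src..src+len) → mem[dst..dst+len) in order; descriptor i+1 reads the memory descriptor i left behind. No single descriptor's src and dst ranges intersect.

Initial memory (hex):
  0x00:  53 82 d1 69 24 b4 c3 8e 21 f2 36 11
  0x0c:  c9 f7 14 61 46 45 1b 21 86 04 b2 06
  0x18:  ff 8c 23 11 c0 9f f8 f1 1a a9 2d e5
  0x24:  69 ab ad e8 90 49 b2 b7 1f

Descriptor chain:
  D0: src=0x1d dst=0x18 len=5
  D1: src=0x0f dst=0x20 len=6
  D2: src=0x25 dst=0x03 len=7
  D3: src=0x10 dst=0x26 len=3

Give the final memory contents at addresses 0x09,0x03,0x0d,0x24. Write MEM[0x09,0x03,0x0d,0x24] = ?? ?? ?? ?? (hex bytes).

[0] 0x1d->0x18 len=5 : 9f f8 f1 1a a9
[1] 0x0f->0x20 len=6 : 61 46 45 1b 21 86
[2] 0x25->0x03 len=7 : 86 ad e8 90 49 b2 b7
[3] 0x10->0x26 len=3 : 46 45 1b
query mem[0x09]=0xb7, mem[0x03]=0x86, mem[0x0d]=0xf7, mem[0x24]=0x21

MEM[0x09,0x03,0x0d,0x24] = b7 86 f7 21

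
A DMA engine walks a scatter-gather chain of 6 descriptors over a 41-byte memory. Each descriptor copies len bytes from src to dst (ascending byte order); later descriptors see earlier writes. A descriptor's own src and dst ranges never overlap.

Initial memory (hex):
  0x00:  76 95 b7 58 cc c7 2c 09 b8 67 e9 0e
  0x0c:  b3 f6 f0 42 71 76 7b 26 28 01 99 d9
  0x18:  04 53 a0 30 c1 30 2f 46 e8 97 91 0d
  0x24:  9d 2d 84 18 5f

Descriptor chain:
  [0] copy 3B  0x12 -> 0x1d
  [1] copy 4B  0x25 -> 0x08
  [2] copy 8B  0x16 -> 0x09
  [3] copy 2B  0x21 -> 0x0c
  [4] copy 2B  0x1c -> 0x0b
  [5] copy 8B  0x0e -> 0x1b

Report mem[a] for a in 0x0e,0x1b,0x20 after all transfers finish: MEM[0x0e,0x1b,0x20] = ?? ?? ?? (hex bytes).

D0: mem[0x1d..0x1f] <- [7b 26 28]
D1: mem[0x08..0x0b] <- [2d 84 18 5f]
D2: mem[0x09..0x10] <- [99 d9 04 53 a0 30 c1 7b]
D3: mem[0x0c..0x0d] <- [97 91]
D4: mem[0x0b..0x0c] <- [c1 7b]
D5: mem[0x1b..0x22] <- [30 c1 7b 76 7b 26 28 01]
query mem[0x0e]=0x30, mem[0x1b]=0x30, mem[0x20]=0x26

MEM[0x0e,0x1b,0x20] = 30 30 26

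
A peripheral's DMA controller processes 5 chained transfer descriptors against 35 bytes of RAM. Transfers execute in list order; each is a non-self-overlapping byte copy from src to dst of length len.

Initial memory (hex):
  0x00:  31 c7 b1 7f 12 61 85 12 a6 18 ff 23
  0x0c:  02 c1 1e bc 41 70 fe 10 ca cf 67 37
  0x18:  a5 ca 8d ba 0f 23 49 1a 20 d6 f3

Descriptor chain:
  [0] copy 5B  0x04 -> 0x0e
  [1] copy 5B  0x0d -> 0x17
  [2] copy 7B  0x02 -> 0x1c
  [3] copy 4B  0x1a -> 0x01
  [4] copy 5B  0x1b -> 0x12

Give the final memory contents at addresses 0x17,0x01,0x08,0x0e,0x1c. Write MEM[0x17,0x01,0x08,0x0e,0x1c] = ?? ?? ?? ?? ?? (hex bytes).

D0: mem[0x0e..0x12] <- [12 61 85 12 a6]
D1: mem[0x17..0x1b] <- [c1 12 61 85 12]
D2: mem[0x1c..0x22] <- [b1 7f 12 61 85 12 a6]
D3: mem[0x01..0x04] <- [85 12 b1 7f]
D4: mem[0x12..0x16] <- [12 b1 7f 12 61]
query mem[0x17]=0xc1, mem[0x01]=0x85, mem[0x08]=0xa6, mem[0x0e]=0x12, mem[0x1c]=0xb1

MEM[0x17,0x01,0x08,0x0e,0x1c] = c1 85 a6 12 b1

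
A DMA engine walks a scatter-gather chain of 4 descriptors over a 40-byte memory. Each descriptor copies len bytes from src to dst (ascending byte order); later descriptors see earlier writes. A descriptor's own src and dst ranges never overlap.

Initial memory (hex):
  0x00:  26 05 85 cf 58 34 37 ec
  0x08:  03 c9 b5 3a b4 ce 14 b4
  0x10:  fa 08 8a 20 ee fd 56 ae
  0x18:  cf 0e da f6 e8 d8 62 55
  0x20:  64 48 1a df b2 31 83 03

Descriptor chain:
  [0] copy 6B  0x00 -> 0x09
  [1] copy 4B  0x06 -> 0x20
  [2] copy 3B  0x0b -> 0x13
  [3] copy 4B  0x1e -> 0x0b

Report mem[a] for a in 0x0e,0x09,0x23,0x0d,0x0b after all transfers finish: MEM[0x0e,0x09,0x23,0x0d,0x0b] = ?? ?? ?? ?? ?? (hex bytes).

MEM[0x0e,0x09,0x23,0x0d,0x0b] = ec 26 26 37 62

  after D0: wrote 6B at 0x09 = 260585cf5834
  after D1: wrote 4B at 0x20 = 37ec0326
  after D2: wrote 3B at 0x13 = 85cf58
  after D3: wrote 4B at 0x0b = 625537ec
query mem[0x0e]=0xec, mem[0x09]=0x26, mem[0x23]=0x26, mem[0x0d]=0x37, mem[0x0b]=0x62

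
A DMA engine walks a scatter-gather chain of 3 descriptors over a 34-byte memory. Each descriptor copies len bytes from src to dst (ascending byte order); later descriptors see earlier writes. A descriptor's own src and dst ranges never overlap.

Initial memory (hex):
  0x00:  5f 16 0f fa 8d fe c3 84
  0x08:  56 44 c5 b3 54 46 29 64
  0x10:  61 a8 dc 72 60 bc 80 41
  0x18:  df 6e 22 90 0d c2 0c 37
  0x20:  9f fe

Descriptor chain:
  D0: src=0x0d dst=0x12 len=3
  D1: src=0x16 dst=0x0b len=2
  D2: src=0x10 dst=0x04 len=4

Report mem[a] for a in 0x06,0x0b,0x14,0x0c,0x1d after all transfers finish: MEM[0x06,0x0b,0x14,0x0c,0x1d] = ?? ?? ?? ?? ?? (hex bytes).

  after D0: wrote 3B at 0x12 = 462964
  after D1: wrote 2B at 0x0b = 8041
  after D2: wrote 4B at 0x04 = 61a84629
query mem[0x06]=0x46, mem[0x0b]=0x80, mem[0x14]=0x64, mem[0x0c]=0x41, mem[0x1d]=0xc2

MEM[0x06,0x0b,0x14,0x0c,0x1d] = 46 80 64 41 c2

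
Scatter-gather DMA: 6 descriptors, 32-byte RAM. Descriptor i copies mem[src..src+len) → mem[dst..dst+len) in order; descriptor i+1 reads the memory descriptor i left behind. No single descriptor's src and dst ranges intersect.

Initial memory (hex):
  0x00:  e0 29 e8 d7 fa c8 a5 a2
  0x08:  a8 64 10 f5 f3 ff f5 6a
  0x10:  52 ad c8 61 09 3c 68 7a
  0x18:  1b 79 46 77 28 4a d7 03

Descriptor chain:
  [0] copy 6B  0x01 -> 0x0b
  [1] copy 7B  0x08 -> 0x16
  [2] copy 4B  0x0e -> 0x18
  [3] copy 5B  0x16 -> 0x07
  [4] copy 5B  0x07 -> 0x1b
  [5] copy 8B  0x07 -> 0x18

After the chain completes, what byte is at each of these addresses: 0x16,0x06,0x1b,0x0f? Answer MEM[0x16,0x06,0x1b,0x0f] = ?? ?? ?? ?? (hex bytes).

MEM[0x16,0x06,0x1b,0x0f] = a8 a5 c8 c8

D0: mem[0x0b..0x10] <- [29 e8 d7 fa c8 a5]
D1: mem[0x16..0x1c] <- [a8 64 10 29 e8 d7 fa]
D2: mem[0x18..0x1b] <- [fa c8 a5 ad]
D3: mem[0x07..0x0b] <- [a8 64 fa c8 a5]
D4: mem[0x1b..0x1f] <- [a8 64 fa c8 a5]
D5: mem[0x18..0x1f] <- [a8 64 fa c8 a5 e8 d7 fa]
query mem[0x16]=0xa8, mem[0x06]=0xa5, mem[0x1b]=0xc8, mem[0x0f]=0xc8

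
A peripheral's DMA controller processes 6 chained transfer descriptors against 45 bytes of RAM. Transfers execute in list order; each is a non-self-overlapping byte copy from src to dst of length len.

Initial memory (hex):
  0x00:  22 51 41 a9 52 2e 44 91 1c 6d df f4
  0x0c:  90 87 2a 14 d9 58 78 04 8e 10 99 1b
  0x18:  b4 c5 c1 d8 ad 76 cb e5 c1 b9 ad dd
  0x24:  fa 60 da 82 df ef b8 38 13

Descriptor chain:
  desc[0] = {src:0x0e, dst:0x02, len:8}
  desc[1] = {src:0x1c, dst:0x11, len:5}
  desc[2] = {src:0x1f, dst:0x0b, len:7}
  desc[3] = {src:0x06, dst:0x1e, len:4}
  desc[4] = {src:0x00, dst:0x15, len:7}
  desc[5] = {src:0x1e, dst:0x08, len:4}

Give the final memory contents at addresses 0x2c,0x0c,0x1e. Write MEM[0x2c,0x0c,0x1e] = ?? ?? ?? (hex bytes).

[0] 0x0e->0x02 len=8 : 2a 14 d9 58 78 04 8e 10
[1] 0x1c->0x11 len=5 : ad 76 cb e5 c1
[2] 0x1f->0x0b len=7 : e5 c1 b9 ad dd fa 60
[3] 0x06->0x1e len=4 : 78 04 8e 10
[4] 0x00->0x15 len=7 : 22 51 2a 14 d9 58 78
[5] 0x1e->0x08 len=4 : 78 04 8e 10
query mem[0x2c]=0x13, mem[0x0c]=0xc1, mem[0x1e]=0x78

MEM[0x2c,0x0c,0x1e] = 13 c1 78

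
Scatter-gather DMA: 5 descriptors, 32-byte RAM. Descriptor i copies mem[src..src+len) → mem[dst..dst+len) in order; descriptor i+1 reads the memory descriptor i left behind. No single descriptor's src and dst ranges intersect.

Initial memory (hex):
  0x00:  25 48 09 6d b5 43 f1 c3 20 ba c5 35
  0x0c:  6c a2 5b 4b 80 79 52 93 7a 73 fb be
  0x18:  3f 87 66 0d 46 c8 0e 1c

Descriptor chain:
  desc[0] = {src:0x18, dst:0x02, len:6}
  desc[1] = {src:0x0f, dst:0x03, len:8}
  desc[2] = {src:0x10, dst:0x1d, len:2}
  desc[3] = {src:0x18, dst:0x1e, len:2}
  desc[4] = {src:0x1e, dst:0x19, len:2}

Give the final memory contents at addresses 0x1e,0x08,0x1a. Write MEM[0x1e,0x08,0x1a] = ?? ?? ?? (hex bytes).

MEM[0x1e,0x08,0x1a] = 3f 7a 87

D0: mem[0x02..0x07] <- [3f 87 66 0d 46 c8]
D1: mem[0x03..0x0a] <- [4b 80 79 52 93 7a 73 fb]
D2: mem[0x1d..0x1e] <- [80 79]
D3: mem[0x1e..0x1f] <- [3f 87]
D4: mem[0x19..0x1a] <- [3f 87]
query mem[0x1e]=0x3f, mem[0x08]=0x7a, mem[0x1a]=0x87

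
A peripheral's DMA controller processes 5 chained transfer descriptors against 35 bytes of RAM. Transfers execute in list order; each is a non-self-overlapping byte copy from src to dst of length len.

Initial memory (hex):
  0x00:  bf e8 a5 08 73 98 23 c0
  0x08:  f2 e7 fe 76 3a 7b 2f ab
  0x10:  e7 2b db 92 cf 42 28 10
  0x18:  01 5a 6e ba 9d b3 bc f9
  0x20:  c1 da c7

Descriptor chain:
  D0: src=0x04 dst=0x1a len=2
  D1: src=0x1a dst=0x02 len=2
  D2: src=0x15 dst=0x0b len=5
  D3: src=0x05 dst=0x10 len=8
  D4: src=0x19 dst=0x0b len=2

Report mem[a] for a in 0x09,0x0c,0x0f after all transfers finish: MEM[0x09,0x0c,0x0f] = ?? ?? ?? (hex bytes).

MEM[0x09,0x0c,0x0f] = e7 73 5a

  after D0: wrote 2B at 0x1a = 7398
  after D1: wrote 2B at 0x02 = 7398
  after D2: wrote 5B at 0x0b = 422810015a
  after D3: wrote 8B at 0x10 = 9823c0f2e7fe4228
  after D4: wrote 2B at 0x0b = 5a73
query mem[0x09]=0xe7, mem[0x0c]=0x73, mem[0x0f]=0x5a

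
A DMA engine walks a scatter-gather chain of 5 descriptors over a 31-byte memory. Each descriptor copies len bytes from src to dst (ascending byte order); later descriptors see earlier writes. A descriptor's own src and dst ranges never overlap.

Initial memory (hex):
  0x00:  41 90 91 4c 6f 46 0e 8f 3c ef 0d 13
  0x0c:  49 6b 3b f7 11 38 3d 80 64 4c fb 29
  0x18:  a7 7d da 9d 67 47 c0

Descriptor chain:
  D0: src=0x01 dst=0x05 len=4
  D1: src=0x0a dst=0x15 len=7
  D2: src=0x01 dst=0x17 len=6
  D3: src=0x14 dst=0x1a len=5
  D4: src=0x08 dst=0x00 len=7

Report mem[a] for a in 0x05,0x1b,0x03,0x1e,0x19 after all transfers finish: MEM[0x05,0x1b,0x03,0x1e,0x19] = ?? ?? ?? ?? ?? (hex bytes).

MEM[0x05,0x1b,0x03,0x1e,0x19] = 6b 0d 13 91 4c

#0 dst[0x05+4] := {0x90,0x91,0x4c,0x6f}
#1 dst[0x15+7] := {0x0d,0x13,0x49,0x6b,0x3b,0xf7,0x11}
#2 dst[0x17+6] := {0x90,0x91,0x4c,0x6f,0x90,0x91}
#3 dst[0x1a+5] := {0x64,0x0d,0x13,0x90,0x91}
#4 dst[0x00+7] := {0x6f,0xef,0x0d,0x13,0x49,0x6b,0x3b}
query mem[0x05]=0x6b, mem[0x1b]=0x0d, mem[0x03]=0x13, mem[0x1e]=0x91, mem[0x19]=0x4c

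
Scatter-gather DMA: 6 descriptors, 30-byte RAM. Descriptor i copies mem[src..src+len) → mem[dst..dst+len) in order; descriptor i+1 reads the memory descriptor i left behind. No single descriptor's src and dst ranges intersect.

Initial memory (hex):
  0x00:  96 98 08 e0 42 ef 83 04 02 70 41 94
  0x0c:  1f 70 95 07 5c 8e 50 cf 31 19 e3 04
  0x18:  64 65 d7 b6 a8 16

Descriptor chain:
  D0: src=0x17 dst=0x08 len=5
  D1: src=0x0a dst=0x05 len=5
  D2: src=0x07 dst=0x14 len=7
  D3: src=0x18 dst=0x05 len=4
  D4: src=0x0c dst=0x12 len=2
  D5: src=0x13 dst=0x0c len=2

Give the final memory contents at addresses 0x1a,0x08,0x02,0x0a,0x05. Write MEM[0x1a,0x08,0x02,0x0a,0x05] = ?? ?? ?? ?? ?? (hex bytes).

D0: mem[0x08..0x0c] <- [04 64 65 d7 b6]
D1: mem[0x05..0x09] <- [65 d7 b6 70 95]
D2: mem[0x14..0x1a] <- [b6 70 95 65 d7 b6 70]
D3: mem[0x05..0x08] <- [d7 b6 70 b6]
D4: mem[0x12..0x13] <- [b6 70]
D5: mem[0x0c..0x0d] <- [70 b6]
query mem[0x1a]=0x70, mem[0x08]=0xb6, mem[0x02]=0x08, mem[0x0a]=0x65, mem[0x05]=0xd7

MEM[0x1a,0x08,0x02,0x0a,0x05] = 70 b6 08 65 d7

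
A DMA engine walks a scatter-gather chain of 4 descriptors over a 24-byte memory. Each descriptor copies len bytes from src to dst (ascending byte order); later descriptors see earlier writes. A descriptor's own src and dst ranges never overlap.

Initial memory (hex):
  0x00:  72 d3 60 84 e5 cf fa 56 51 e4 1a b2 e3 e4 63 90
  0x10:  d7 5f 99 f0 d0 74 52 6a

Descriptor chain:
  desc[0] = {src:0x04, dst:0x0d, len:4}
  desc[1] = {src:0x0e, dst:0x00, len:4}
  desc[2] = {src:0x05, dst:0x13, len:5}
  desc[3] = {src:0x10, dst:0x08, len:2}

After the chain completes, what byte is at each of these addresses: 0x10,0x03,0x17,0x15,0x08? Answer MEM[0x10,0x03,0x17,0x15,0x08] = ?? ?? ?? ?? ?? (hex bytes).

  after D0: wrote 4B at 0x0d = e5cffa56
  after D1: wrote 4B at 0x00 = cffa565f
  after D2: wrote 5B at 0x13 = cffa5651e4
  after D3: wrote 2B at 0x08 = 565f
query mem[0x10]=0x56, mem[0x03]=0x5f, mem[0x17]=0xe4, mem[0x15]=0x56, mem[0x08]=0x56

MEM[0x10,0x03,0x17,0x15,0x08] = 56 5f e4 56 56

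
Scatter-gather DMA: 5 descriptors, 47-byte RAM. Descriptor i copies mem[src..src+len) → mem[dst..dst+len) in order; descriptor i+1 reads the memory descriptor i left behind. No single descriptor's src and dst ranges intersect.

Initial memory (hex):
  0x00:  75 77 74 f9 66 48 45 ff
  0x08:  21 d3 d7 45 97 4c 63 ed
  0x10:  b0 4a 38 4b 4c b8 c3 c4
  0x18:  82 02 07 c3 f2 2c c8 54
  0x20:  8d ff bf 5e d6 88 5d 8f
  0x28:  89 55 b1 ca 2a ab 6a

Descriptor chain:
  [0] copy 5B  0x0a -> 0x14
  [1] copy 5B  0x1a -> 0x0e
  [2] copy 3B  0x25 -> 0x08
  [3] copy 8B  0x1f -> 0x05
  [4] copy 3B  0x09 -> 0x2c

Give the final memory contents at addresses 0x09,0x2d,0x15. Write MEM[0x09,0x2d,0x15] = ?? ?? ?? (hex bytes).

MEM[0x09,0x2d,0x15] = 5e d6 45

#0 dst[0x14+5] := {0xd7,0x45,0x97,0x4c,0x63}
#1 dst[0x0e+5] := {0x07,0xc3,0xf2,0x2c,0xc8}
#2 dst[0x08+3] := {0x88,0x5d,0x8f}
#3 dst[0x05+8] := {0x54,0x8d,0xff,0xbf,0x5e,0xd6,0x88,0x5d}
#4 dst[0x2c+3] := {0x5e,0xd6,0x88}
query mem[0x09]=0x5e, mem[0x2d]=0xd6, mem[0x15]=0x45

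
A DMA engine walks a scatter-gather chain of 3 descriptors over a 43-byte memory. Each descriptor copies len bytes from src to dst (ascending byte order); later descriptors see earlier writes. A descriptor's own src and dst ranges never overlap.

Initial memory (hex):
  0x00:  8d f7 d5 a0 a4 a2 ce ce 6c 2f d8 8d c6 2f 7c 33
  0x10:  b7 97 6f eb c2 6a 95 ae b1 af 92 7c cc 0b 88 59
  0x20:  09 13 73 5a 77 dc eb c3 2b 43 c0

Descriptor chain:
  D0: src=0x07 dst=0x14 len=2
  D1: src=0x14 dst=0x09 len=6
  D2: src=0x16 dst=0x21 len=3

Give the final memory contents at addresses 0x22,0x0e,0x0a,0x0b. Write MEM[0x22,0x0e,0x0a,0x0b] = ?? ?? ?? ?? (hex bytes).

MEM[0x22,0x0e,0x0a,0x0b] = ae af 6c 95

[0] 0x07->0x14 len=2 : ce 6c
[1] 0x14->0x09 len=6 : ce 6c 95 ae b1 af
[2] 0x16->0x21 len=3 : 95 ae b1
query mem[0x22]=0xae, mem[0x0e]=0xaf, mem[0x0a]=0x6c, mem[0x0b]=0x95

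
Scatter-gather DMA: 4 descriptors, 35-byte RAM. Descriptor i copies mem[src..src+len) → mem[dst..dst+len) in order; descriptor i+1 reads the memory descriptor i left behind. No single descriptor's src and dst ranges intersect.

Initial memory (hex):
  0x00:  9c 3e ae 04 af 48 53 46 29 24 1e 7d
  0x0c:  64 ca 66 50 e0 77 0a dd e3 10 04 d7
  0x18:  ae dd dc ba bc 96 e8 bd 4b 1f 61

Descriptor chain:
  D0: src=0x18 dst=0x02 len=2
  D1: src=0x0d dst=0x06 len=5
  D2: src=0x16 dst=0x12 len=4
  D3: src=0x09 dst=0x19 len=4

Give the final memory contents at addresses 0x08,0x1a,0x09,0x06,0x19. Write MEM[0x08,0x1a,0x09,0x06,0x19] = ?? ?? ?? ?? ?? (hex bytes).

MEM[0x08,0x1a,0x09,0x06,0x19] = 50 77 e0 ca e0

D0: mem[0x02..0x03] <- [ae dd]
D1: mem[0x06..0x0a] <- [ca 66 50 e0 77]
D2: mem[0x12..0x15] <- [04 d7 ae dd]
D3: mem[0x19..0x1c] <- [e0 77 7d 64]
query mem[0x08]=0x50, mem[0x1a]=0x77, mem[0x09]=0xe0, mem[0x06]=0xca, mem[0x19]=0xe0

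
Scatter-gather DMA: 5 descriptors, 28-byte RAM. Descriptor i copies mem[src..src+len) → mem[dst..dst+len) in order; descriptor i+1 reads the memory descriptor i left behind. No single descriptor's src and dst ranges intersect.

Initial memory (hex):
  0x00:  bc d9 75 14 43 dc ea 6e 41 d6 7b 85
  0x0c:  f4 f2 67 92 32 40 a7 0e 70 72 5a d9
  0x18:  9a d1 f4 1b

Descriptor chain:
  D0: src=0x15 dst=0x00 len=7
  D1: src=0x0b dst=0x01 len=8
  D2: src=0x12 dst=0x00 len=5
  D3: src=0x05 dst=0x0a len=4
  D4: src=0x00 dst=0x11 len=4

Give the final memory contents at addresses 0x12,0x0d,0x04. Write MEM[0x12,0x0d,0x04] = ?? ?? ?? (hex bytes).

D0: mem[0x00..0x06] <- [72 5a d9 9a d1 f4 1b]
D1: mem[0x01..0x08] <- [85 f4 f2 67 92 32 40 a7]
D2: mem[0x00..0x04] <- [a7 0e 70 72 5a]
D3: mem[0x0a..0x0d] <- [92 32 40 a7]
D4: mem[0x11..0x14] <- [a7 0e 70 72]
query mem[0x12]=0x0e, mem[0x0d]=0xa7, mem[0x04]=0x5a

MEM[0x12,0x0d,0x04] = 0e a7 5a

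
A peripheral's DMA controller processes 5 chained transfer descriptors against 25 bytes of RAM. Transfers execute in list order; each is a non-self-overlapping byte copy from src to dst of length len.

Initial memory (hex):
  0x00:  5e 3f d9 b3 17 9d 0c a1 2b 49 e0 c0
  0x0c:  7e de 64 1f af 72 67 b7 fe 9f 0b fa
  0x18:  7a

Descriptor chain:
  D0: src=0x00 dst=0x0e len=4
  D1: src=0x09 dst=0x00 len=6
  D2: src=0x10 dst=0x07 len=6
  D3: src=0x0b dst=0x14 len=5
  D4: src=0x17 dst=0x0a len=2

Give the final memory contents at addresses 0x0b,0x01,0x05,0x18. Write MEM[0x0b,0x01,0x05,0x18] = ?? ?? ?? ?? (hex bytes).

MEM[0x0b,0x01,0x05,0x18] = 3f e0 5e 3f

D0: mem[0x0e..0x11] <- [5e 3f d9 b3]
D1: mem[0x00..0x05] <- [49 e0 c0 7e de 5e]
D2: mem[0x07..0x0c] <- [d9 b3 67 b7 fe 9f]
D3: mem[0x14..0x18] <- [fe 9f de 5e 3f]
D4: mem[0x0a..0x0b] <- [5e 3f]
query mem[0x0b]=0x3f, mem[0x01]=0xe0, mem[0x05]=0x5e, mem[0x18]=0x3f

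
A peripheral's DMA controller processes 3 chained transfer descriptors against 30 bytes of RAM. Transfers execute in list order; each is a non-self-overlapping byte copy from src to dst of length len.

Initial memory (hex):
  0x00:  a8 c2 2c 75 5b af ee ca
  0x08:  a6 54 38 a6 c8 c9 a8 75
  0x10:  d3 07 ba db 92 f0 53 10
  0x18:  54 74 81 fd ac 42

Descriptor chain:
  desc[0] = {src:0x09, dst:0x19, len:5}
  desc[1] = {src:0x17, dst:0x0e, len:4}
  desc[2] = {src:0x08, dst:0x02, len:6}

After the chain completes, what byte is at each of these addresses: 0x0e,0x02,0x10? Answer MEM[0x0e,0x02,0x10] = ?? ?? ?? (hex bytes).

[0] 0x09->0x19 len=5 : 54 38 a6 c8 c9
[1] 0x17->0x0e len=4 : 10 54 54 38
[2] 0x08->0x02 len=6 : a6 54 38 a6 c8 c9
query mem[0x0e]=0x10, mem[0x02]=0xa6, mem[0x10]=0x54

MEM[0x0e,0x02,0x10] = 10 a6 54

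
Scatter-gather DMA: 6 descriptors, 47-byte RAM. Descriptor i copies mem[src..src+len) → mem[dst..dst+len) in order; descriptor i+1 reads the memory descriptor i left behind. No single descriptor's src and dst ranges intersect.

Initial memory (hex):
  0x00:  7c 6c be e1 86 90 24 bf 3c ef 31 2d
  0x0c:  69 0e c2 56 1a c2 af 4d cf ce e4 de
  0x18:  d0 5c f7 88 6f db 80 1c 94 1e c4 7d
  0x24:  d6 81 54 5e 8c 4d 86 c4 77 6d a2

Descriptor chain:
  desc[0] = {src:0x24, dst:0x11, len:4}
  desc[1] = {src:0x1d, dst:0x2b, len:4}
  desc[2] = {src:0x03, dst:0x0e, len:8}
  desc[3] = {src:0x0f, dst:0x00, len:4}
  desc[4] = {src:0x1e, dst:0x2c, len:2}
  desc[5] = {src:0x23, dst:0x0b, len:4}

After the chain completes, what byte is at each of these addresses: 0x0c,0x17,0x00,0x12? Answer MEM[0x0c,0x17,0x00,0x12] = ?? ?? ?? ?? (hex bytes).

MEM[0x0c,0x17,0x00,0x12] = d6 de 86 bf

D0: mem[0x11..0x14] <- [d6 81 54 5e]
D1: mem[0x2b..0x2e] <- [db 80 1c 94]
D2: mem[0x0e..0x15] <- [e1 86 90 24 bf 3c ef 31]
D3: mem[0x00..0x03] <- [86 90 24 bf]
D4: mem[0x2c..0x2d] <- [80 1c]
D5: mem[0x0b..0x0e] <- [7d d6 81 54]
query mem[0x0c]=0xd6, mem[0x17]=0xde, mem[0x00]=0x86, mem[0x12]=0xbf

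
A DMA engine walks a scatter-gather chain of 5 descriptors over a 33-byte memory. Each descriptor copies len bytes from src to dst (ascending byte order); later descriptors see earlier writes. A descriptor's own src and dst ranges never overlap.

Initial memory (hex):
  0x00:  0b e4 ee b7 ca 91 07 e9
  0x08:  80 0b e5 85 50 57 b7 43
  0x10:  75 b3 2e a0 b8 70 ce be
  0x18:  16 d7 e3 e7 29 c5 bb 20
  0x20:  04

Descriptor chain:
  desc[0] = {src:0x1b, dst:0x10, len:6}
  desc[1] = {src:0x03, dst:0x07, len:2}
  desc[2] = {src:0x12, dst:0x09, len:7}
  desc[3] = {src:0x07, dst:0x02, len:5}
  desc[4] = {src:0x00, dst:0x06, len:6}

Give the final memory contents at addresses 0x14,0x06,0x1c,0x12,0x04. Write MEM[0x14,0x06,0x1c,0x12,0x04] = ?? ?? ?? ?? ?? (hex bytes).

[0] 0x1b->0x10 len=6 : e7 29 c5 bb 20 04
[1] 0x03->0x07 len=2 : b7 ca
[2] 0x12->0x09 len=7 : c5 bb 20 04 ce be 16
[3] 0x07->0x02 len=5 : b7 ca c5 bb 20
[4] 0x00->0x06 len=6 : 0b e4 b7 ca c5 bb
query mem[0x14]=0x20, mem[0x06]=0x0b, mem[0x1c]=0x29, mem[0x12]=0xc5, mem[0x04]=0xc5

MEM[0x14,0x06,0x1c,0x12,0x04] = 20 0b 29 c5 c5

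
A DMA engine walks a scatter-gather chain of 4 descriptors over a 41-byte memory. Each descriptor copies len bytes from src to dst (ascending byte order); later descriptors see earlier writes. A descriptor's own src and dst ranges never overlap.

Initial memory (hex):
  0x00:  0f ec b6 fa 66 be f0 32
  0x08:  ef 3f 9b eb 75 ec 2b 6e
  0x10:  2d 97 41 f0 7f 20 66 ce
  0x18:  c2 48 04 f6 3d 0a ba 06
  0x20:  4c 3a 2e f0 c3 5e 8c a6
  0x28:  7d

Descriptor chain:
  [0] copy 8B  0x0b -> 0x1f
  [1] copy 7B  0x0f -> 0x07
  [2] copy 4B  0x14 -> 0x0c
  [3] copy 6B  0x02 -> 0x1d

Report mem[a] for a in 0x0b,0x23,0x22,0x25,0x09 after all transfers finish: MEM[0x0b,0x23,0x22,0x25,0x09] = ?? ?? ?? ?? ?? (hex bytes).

MEM[0x0b,0x23,0x22,0x25,0x09] = f0 6e 6e 97 97

[0] 0x0b->0x1f len=8 : eb 75 ec 2b 6e 2d 97 41
[1] 0x0f->0x07 len=7 : 6e 2d 97 41 f0 7f 20
[2] 0x14->0x0c len=4 : 7f 20 66 ce
[3] 0x02->0x1d len=6 : b6 fa 66 be f0 6e
query mem[0x0b]=0xf0, mem[0x23]=0x6e, mem[0x22]=0x6e, mem[0x25]=0x97, mem[0x09]=0x97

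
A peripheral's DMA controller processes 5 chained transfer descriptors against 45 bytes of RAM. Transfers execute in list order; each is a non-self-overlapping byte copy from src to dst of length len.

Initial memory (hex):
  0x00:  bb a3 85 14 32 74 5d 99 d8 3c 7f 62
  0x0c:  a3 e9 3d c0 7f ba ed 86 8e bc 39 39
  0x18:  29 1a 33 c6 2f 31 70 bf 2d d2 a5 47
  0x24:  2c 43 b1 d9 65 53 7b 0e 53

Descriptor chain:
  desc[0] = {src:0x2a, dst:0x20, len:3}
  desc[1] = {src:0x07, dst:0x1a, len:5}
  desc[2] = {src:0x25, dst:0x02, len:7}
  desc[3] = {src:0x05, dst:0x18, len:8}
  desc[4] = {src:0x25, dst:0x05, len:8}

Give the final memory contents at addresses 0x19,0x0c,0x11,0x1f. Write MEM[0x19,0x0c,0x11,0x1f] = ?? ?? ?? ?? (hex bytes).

MEM[0x19,0x0c,0x11,0x1f] = 53 53 ba a3

D0: mem[0x20..0x22] <- [7b 0e 53]
D1: mem[0x1a..0x1e] <- [99 d8 3c 7f 62]
D2: mem[0x02..0x08] <- [43 b1 d9 65 53 7b 0e]
D3: mem[0x18..0x1f] <- [65 53 7b 0e 3c 7f 62 a3]
D4: mem[0x05..0x0c] <- [43 b1 d9 65 53 7b 0e 53]
query mem[0x19]=0x53, mem[0x0c]=0x53, mem[0x11]=0xba, mem[0x1f]=0xa3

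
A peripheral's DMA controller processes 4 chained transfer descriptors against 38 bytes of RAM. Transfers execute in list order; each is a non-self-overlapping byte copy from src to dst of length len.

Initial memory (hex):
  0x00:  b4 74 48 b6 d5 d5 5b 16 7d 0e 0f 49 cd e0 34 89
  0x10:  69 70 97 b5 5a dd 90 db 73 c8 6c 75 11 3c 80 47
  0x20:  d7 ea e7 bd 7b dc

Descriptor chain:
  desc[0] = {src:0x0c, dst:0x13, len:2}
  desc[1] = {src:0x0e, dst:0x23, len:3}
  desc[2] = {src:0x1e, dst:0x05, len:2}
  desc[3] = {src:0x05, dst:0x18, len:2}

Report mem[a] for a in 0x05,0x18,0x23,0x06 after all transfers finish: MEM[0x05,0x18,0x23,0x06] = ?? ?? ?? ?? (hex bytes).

MEM[0x05,0x18,0x23,0x06] = 80 80 34 47

#0 dst[0x13+2] := {0xcd,0xe0}
#1 dst[0x23+3] := {0x34,0x89,0x69}
#2 dst[0x05+2] := {0x80,0x47}
#3 dst[0x18+2] := {0x80,0x47}
query mem[0x05]=0x80, mem[0x18]=0x80, mem[0x23]=0x34, mem[0x06]=0x47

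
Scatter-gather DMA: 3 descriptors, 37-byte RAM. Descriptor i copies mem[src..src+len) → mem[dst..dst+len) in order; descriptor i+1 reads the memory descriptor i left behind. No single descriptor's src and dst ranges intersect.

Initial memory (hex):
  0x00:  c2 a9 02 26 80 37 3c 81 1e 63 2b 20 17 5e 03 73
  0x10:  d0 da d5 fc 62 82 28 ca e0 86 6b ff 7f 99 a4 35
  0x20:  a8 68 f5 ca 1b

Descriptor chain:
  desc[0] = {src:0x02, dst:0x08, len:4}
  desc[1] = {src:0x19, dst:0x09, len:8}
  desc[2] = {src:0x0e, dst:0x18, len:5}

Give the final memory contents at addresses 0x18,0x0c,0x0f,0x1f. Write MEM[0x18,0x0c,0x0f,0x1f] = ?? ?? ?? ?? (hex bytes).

MEM[0x18,0x0c,0x0f,0x1f] = a4 7f 35 35

[0] 0x02->0x08 len=4 : 02 26 80 37
[1] 0x19->0x09 len=8 : 86 6b ff 7f 99 a4 35 a8
[2] 0x0e->0x18 len=5 : a4 35 a8 da d5
query mem[0x18]=0xa4, mem[0x0c]=0x7f, mem[0x0f]=0x35, mem[0x1f]=0x35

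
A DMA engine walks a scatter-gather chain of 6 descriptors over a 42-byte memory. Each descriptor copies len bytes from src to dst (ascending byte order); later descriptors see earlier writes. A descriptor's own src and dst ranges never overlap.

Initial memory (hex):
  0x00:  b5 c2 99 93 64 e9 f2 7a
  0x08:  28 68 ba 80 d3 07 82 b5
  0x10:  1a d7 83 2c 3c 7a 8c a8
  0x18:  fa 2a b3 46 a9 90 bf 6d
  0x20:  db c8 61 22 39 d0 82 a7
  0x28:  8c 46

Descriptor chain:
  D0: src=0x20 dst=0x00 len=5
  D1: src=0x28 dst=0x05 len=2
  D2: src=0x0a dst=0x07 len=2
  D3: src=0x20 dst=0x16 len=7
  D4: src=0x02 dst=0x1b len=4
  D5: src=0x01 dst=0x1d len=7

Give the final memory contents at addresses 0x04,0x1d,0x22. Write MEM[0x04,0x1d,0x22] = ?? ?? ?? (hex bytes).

[0] 0x20->0x00 len=5 : db c8 61 22 39
[1] 0x28->0x05 len=2 : 8c 46
[2] 0x0a->0x07 len=2 : ba 80
[3] 0x20->0x16 len=7 : db c8 61 22 39 d0 82
[4] 0x02->0x1b len=4 : 61 22 39 8c
[5] 0x01->0x1d len=7 : c8 61 22 39 8c 46 ba
query mem[0x04]=0x39, mem[0x1d]=0xc8, mem[0x22]=0x46

MEM[0x04,0x1d,0x22] = 39 c8 46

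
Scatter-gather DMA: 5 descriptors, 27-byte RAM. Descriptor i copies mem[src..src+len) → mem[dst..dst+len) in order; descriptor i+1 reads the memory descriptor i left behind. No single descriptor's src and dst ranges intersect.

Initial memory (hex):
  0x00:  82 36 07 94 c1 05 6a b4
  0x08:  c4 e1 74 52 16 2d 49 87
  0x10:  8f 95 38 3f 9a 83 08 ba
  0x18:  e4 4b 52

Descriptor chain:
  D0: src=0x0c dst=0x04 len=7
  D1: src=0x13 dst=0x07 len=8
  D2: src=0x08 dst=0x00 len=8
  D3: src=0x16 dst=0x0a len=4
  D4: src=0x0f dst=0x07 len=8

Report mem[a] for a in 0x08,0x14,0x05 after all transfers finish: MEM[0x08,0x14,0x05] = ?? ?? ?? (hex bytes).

D0: mem[0x04..0x0a] <- [16 2d 49 87 8f 95 38]
D1: mem[0x07..0x0e] <- [3f 9a 83 08 ba e4 4b 52]
D2: mem[0x00..0x07] <- [9a 83 08 ba e4 4b 52 87]
D3: mem[0x0a..0x0d] <- [08 ba e4 4b]
D4: mem[0x07..0x0e] <- [87 8f 95 38 3f 9a 83 08]
query mem[0x08]=0x8f, mem[0x14]=0x9a, mem[0x05]=0x4b

MEM[0x08,0x14,0x05] = 8f 9a 4b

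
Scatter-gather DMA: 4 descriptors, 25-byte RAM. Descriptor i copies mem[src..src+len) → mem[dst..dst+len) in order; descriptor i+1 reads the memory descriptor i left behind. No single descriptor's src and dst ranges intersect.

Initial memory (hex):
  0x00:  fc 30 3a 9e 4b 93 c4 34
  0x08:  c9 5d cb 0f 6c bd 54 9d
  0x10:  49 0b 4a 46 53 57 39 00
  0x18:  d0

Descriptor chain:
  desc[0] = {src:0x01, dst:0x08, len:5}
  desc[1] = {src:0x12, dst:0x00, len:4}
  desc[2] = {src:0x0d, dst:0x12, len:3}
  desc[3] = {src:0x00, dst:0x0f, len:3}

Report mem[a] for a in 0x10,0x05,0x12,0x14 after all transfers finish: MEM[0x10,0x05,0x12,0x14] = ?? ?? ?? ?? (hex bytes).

D0: mem[0x08..0x0c] <- [30 3a 9e 4b 93]
D1: mem[0x00..0x03] <- [4a 46 53 57]
D2: mem[0x12..0x14] <- [bd 54 9d]
D3: mem[0x0f..0x11] <- [4a 46 53]
query mem[0x10]=0x46, mem[0x05]=0x93, mem[0x12]=0xbd, mem[0x14]=0x9d

MEM[0x10,0x05,0x12,0x14] = 46 93 bd 9d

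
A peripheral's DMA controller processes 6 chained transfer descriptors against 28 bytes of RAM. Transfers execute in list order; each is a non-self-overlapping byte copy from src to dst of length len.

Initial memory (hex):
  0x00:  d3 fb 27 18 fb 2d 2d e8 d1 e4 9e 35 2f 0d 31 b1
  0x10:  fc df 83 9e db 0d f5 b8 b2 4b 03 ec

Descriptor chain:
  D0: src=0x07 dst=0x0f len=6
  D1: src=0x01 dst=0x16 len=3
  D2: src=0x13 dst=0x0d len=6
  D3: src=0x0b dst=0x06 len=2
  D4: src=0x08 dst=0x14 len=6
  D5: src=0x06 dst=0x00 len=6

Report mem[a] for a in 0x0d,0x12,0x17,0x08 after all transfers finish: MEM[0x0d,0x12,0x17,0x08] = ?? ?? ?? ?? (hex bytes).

MEM[0x0d,0x12,0x17,0x08] = 35 18 35 d1

  after D0: wrote 6B at 0x0f = e8d1e49e352f
  after D1: wrote 3B at 0x16 = fb2718
  after D2: wrote 6B at 0x0d = 352f0dfb2718
  after D3: wrote 2B at 0x06 = 352f
  after D4: wrote 6B at 0x14 = d1e49e352f35
  after D5: wrote 6B at 0x00 = 352fd1e49e35
query mem[0x0d]=0x35, mem[0x12]=0x18, mem[0x17]=0x35, mem[0x08]=0xd1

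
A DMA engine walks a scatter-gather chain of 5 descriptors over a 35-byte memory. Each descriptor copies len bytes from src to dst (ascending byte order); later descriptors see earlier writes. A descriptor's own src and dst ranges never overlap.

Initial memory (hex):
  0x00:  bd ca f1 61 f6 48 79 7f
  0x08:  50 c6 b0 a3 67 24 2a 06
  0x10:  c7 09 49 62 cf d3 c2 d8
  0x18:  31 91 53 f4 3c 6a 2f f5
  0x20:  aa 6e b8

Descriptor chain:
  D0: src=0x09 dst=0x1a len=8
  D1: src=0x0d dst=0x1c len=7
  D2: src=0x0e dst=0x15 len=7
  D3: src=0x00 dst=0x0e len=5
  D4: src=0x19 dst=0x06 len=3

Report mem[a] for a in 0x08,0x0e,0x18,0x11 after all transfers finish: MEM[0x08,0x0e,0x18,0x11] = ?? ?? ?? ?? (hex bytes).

[0] 0x09->0x1a len=8 : c6 b0 a3 67 24 2a 06 c7
[1] 0x0d->0x1c len=7 : 24 2a 06 c7 09 49 62
[2] 0x0e->0x15 len=7 : 2a 06 c7 09 49 62 cf
[3] 0x00->0x0e len=5 : bd ca f1 61 f6
[4] 0x19->0x06 len=3 : 49 62 cf
query mem[0x08]=0xcf, mem[0x0e]=0xbd, mem[0x18]=0x09, mem[0x11]=0x61

MEM[0x08,0x0e,0x18,0x11] = cf bd 09 61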